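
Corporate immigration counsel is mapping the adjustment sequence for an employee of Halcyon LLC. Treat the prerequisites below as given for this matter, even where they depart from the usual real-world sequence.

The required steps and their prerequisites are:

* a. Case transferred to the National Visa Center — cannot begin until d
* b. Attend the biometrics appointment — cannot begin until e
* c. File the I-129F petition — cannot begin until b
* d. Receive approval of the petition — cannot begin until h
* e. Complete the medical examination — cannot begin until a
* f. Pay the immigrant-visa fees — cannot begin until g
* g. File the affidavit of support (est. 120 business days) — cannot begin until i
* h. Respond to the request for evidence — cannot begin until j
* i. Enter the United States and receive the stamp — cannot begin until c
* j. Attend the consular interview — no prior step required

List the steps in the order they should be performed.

j, h, d, a, e, b, c, i, g, f

j has no prerequisites → j first.
Next only h has its prerequisites met → h.
d needed h, now all done → d.
a needed d, now all done → a.
That leaves e as the only ready step → e.
That leaves b as the only ready step → b.
c needed b, now all done → c.
i is the only step now ready → i.
g needed i, now all done → g.
f needed g, now all done → f.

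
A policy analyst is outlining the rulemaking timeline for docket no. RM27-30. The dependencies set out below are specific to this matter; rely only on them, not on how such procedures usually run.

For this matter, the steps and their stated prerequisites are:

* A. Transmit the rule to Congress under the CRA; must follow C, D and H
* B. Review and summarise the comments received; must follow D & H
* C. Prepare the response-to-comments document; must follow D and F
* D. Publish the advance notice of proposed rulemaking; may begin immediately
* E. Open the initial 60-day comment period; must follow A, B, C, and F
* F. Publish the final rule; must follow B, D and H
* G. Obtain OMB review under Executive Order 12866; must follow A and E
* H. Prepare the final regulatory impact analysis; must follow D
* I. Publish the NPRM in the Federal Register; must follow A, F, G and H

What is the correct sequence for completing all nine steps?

D has no prerequisites → D first.
That leaves H as the only ready step → H.
Next only B has its prerequisites met → B.
F is the only step now ready → F.
That leaves C as the only ready step → C.
That leaves A as the only ready step → A.
E needed A, B, C and F, now all done → E.
That leaves G as the only ready step → G.
I is the only step now ready → I.

D → H → B → F → C → A → E → G → I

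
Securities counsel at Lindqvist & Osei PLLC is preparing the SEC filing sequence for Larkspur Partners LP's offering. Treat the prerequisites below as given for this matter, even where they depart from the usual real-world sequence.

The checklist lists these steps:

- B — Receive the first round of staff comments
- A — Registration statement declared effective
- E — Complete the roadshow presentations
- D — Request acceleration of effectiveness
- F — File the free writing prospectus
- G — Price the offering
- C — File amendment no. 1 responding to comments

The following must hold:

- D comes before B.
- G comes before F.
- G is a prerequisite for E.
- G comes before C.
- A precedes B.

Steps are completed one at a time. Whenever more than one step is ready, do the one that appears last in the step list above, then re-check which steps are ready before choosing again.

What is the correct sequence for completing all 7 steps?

G, C, F, D, E, A, B

G, D and A have no prerequisites; G is listed later, so G is first.
C, F and E now also ready, so the ready set is {C, F, D, E, A}; C is listed later → C.
Ready: F, D, E and A. F is listed later → F.
D, E and A are all available; D is listed later → D.
Ready: E and A. E is listed later → E.
Next only A has its prerequisites met → A.
B is the only step now ready → B.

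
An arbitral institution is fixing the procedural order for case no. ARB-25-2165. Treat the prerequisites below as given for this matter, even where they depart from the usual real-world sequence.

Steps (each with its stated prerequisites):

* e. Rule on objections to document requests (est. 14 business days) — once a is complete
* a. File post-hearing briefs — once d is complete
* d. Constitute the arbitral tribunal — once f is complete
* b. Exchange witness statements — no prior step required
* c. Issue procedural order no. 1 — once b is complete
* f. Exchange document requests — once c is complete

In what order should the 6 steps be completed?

b, c, f, d, a, e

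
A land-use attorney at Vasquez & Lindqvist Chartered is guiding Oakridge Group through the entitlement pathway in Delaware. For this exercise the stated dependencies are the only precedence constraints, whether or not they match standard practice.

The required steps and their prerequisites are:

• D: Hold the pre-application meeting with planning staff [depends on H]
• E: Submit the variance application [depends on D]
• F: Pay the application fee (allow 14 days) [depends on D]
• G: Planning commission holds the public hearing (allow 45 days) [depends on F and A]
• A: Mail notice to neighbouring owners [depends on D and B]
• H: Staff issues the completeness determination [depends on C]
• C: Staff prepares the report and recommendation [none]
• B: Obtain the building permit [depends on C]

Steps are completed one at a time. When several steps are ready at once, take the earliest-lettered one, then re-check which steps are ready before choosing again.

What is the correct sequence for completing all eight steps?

C is the only step with nothing outstanding, so it goes first.
Ready: B and H. B has the earlier label → B.
H is the only step now ready → H.
Next only D has its prerequisites met → D.
A, E and F are all available; A has the earlier label → A.
E and F are both available; E has the earlier label → E.
That leaves F as the only ready step → F.
That leaves G as the only ready step → G.

C, B, H, D, A, E, F, G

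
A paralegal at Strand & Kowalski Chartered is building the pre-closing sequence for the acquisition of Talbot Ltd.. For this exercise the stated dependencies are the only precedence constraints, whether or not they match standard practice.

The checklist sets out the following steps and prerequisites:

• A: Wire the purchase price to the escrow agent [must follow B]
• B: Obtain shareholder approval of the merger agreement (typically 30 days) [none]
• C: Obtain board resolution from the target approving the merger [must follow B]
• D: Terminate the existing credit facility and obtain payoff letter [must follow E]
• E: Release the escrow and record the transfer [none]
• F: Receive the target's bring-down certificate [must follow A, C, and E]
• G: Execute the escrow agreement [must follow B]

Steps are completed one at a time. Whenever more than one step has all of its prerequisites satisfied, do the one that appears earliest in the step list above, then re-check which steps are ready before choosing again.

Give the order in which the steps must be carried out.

B → A → C → E → D → F → G

Nothing is required for B and E. B is listed earlier → B first.
A, C and G now also ready, so the ready set is {A, C, E, G}; A is listed earlier → A.
Now C, E and G have their prerequisites met. C is listed earlier, so C next.
E and G are both available; E is listed earlier → E.
Ready: D, F and G. D is listed earlier → D.
Ready: F and G. F is listed earlier → F.
Next only G has its prerequisites met → G.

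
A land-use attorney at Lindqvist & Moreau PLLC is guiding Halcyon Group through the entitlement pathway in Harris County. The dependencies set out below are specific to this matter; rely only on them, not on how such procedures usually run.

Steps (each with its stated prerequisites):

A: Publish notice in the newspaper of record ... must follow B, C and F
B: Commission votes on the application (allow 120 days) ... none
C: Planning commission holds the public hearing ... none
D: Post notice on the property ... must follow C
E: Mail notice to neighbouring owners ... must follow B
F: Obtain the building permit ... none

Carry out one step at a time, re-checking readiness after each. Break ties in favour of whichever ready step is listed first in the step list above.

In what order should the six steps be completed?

Nothing is required for B, C and F. B is listed earlier → B first.
E now also ready, so the ready set is {C, E, F}; C is listed earlier → C.
D now also ready, so the ready set is {D, E, F}; D is listed earlier → D.
Now E and F have their prerequisites met. E is listed earlier, so E next.
F is the only step now ready → F.
Next only A has its prerequisites met → A.

B, C, D, E, F, A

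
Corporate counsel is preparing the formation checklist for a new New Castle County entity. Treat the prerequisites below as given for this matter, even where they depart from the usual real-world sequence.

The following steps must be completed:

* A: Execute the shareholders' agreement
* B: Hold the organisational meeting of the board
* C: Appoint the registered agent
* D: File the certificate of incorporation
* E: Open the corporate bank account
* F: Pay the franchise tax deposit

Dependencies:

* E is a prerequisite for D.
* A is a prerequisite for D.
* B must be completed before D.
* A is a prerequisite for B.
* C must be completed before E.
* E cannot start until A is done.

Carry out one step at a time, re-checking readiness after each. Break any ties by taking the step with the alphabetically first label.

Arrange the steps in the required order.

A, B, C, E, D, F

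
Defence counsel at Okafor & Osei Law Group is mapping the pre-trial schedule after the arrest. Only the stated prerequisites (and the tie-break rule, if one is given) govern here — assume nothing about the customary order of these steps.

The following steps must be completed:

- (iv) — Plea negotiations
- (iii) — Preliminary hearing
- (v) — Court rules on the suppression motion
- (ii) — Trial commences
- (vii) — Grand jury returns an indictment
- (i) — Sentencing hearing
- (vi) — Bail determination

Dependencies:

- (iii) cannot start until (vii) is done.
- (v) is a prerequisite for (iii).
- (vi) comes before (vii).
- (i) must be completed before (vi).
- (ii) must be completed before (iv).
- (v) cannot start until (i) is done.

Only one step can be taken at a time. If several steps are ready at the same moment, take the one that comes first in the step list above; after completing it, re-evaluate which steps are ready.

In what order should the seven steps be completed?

(ii) and (i) have no prerequisites; (ii) is listed earlier, so (ii) is first.
Now (iv) and (i) have their prerequisites met. (iv) is listed earlier, so (iv) next.
Next only (i) has its prerequisites met → (i).
(v) and (vi) are both available; (v) is listed earlier → (v).
(vi) is the only step now ready → (vi).
(vii) is the only step now ready → (vii).
Next only (iii) has its prerequisites met → (iii).

(ii), (iv), (i), (v), (vi), (vii), (iii)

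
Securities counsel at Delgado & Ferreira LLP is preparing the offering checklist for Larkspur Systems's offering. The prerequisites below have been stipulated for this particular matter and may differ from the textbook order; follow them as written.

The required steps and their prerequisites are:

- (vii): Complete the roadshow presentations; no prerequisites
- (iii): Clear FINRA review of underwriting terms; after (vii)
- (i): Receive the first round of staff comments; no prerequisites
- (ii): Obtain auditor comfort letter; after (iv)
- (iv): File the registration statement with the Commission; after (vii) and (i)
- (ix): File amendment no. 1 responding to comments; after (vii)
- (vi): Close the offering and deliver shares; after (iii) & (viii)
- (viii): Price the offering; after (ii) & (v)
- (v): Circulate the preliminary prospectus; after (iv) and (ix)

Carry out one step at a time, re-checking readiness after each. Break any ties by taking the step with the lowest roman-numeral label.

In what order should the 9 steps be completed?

(i) and (vii) have no prerequisites; (i) has the earlier label, so (i) is first.
That leaves (vii) as the only ready step → (vii).
(iii), (iv) and (ix) are all available; (iii) has the earlier label → (iii).
Now (iv) and (ix) have their prerequisites met. (iv) has the earlier label, so (iv) next.
Now (ii) and (ix) have their prerequisites met. (ii) has the earlier label, so (ii) next.
That leaves (ix) as the only ready step → (ix).
(v) needed (iv) and (ix), now all done → (v).
Next only (viii) has its prerequisites met → (viii).
Next only (vi) has its prerequisites met → (vi).

(i) → (vii) → (iii) → (iv) → (ii) → (ix) → (v) → (viii) → (vi)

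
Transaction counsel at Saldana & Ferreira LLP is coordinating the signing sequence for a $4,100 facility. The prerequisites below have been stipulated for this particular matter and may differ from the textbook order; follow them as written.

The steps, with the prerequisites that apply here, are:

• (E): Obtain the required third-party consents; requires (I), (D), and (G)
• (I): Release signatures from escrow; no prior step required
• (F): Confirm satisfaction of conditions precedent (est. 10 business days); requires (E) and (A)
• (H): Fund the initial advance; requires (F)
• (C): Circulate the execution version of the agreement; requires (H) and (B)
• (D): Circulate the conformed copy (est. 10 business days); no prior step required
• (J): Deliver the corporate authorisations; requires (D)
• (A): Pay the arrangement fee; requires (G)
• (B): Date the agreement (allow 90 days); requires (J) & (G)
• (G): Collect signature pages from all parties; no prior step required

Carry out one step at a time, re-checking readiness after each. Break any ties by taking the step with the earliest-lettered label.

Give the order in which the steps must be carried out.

(D), (G) and (I) have no prerequisites; (D) has the earlier label, so (D) is first.
(J) now also ready, so the ready set is {(G), (I), (J)}; (G) has the earlier label → (G).
Now (A), (I) and (J) have their prerequisites met. (A) has the earlier label, so (A) next.
(I) and (J) are both available; (I) has the earlier label → (I).
(E) now also ready, so the ready set is {(E), (J)}; (E) has the earlier label → (E).
(F) and (J) are both available; (F) has the earlier label → (F).
Now (H) and (J) have their prerequisites met. (H) has the earlier label, so (H) next.
(J) is the only step now ready → (J).
Next only (B) has its prerequisites met → (B).
That leaves (C) as the only ready step → (C).

(D) (G) (A) (I) (E) (F) (H) (J) (B) (C)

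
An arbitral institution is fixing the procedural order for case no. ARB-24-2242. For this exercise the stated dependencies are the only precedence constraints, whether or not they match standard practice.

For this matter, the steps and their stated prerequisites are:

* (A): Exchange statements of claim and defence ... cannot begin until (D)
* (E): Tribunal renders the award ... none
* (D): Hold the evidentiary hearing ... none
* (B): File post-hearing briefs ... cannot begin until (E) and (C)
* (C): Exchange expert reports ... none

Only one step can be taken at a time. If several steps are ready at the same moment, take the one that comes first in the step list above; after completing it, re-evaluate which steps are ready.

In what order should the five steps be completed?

(E) (D) (A) (C) (B)

Nothing is required for (E), (D) and (C). (E) is listed earlier → (E) first.
Ready: (D) and (C). (D) is listed earlier → (D).
Now (A) and (C) have their prerequisites met. (A) is listed earlier, so (A) next.
(C) is the only step now ready → (C).
(B) is the only step now ready → (B).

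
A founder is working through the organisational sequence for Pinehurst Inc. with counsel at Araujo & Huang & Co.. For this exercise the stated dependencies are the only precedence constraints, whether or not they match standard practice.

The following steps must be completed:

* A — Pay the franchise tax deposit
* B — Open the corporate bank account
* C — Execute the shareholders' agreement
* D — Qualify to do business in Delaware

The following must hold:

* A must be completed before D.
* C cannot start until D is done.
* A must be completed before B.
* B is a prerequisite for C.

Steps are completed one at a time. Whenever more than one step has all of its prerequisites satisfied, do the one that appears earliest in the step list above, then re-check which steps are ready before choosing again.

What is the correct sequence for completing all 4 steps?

A, B, D, C

Only A has no prerequisites, so it is first.
B and D are both available; B is listed earlier → B.
That leaves D as the only ready step → D.
That leaves C as the only ready step → C.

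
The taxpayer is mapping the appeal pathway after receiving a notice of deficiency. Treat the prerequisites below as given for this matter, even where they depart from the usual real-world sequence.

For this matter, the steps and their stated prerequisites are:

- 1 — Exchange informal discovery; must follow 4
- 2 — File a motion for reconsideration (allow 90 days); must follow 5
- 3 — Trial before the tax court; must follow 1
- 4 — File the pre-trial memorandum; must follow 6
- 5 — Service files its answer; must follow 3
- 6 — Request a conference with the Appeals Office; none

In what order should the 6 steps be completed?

6 4 1 3 5 2

6 has no prerequisites → 6 first.
That leaves 4 as the only ready step → 4.
1 is the only step now ready → 1.
That leaves 3 as the only ready step → 3.
Next only 5 has its prerequisites met → 5.
Next only 2 has its prerequisites met → 2.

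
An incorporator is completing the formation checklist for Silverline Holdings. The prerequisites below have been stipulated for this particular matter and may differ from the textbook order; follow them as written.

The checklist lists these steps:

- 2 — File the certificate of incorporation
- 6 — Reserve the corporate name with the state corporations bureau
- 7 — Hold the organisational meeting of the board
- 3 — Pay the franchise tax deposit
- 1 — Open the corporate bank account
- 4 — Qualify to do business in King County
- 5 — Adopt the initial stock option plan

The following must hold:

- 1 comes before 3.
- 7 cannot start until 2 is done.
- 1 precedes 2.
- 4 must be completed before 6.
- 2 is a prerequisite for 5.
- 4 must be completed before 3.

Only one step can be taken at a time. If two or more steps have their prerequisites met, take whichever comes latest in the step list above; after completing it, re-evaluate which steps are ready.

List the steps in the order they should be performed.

4 → 1 → 3 → 6 → 2 → 5 → 7

4 and 1 have no prerequisites; 4 is listed later, so 4 is first.
6 now also ready, so the ready set is {1, 6}; 1 is listed later → 1.
3, 6 and 2 are all available; 3 is listed later → 3.
Ready: 6 and 2. 6 is listed later → 6.
2 needed 1, now all done → 2.
Now 5 and 7 have their prerequisites met. 5 is listed later, so 5 next.
7 needed 2, now all done → 7.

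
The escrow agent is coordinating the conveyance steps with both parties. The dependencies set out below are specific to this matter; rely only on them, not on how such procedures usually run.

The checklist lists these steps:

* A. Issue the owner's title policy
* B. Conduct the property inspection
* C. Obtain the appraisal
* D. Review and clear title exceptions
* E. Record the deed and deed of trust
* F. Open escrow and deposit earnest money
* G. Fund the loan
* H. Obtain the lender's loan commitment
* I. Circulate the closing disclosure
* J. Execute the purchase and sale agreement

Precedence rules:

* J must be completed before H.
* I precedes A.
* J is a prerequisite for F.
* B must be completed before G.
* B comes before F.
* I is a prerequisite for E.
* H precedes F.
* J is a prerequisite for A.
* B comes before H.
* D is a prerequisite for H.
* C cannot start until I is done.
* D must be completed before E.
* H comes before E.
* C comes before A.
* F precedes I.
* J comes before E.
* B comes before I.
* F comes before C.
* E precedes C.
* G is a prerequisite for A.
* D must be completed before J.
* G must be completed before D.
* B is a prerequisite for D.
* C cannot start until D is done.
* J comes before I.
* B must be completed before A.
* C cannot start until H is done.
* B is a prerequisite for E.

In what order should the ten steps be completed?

B is the only step with nothing outstanding, so it goes first.
Next only G has its prerequisites met → G.
D needed B and G, now all done → D.
Next only J has its prerequisites met → J.
Next only H has its prerequisites met → H.
F is the only step now ready → F.
Next only I has its prerequisites met → I.
Next only E has its prerequisites met → E.
C needed D, E, F, H and I, now all done → C.
That leaves A as the only ready step → A.

B, G, D, J, H, F, I, E, C, A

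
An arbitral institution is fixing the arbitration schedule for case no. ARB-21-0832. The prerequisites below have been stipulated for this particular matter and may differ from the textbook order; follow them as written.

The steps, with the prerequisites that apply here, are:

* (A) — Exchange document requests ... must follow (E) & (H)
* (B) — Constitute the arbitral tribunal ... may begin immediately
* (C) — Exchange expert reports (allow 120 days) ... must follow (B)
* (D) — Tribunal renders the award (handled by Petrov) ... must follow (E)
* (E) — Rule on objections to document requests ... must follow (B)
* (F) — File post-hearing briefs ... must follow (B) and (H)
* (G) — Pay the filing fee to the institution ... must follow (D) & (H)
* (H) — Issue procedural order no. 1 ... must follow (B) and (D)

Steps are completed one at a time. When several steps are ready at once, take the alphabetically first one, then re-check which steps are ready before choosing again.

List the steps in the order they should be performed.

(B) is the only step with nothing outstanding, so it goes first.
Now (C) and (E) have their prerequisites met. (C) has the earlier label, so (C) next.
(E) needed (B), now all done → (E).
(D) needed (E), now all done → (D).
(H) needed (B) and (D), now all done → (H).
Ready: (A), (F) and (G). (A) has the earlier label → (A).
(F) and (G) are both available; (F) has the earlier label → (F).
(G) needed (D) and (H), now all done → (G).

(B), (C), (E), (D), (H), (A), (F), (G)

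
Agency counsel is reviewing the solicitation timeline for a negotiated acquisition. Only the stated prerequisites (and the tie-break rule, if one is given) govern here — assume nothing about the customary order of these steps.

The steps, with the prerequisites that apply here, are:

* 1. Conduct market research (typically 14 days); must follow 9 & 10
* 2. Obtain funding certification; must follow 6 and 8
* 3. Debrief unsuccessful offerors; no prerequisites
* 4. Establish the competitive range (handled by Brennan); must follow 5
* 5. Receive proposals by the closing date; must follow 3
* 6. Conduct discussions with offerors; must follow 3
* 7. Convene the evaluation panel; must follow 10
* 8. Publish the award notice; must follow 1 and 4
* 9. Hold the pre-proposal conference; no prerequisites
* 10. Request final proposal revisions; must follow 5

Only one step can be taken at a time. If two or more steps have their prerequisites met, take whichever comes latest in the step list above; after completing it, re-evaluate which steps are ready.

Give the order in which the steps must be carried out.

9, 3, 6, 5, 10, 7, 4, 1, 8, 2

9 and 3 have no prerequisites; 9 is listed later, so 9 is first.
That leaves 3 as the only ready step → 3.
Now 6 and 5 have their prerequisites met. 6 is listed later, so 6 next.
That leaves 5 as the only ready step → 5.
Now 10 and 4 have their prerequisites met. 10 is listed later, so 10 next.
7 and 1 now also ready, so the ready set is {7, 4, 1}; 7 is listed later → 7.
Now 4 and 1 have their prerequisites met. 4 is listed later, so 4 next.
Next only 1 has its prerequisites met → 1.
That leaves 8 as the only ready step → 8.
2 needed 8 and 6, now all done → 2.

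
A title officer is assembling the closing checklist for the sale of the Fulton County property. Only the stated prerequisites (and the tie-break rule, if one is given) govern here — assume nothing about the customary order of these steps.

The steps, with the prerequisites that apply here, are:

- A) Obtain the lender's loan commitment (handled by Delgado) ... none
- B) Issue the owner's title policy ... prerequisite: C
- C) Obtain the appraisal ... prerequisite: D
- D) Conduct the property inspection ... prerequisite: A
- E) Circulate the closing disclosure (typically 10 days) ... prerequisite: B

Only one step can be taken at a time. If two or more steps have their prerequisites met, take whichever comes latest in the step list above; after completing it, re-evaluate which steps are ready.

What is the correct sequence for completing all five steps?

A D C B E

A has no prerequisites → A first.
D is the only step now ready → D.
Next only C has its prerequisites met → C.
That leaves B as the only ready step → B.
Next only E has its prerequisites met → E.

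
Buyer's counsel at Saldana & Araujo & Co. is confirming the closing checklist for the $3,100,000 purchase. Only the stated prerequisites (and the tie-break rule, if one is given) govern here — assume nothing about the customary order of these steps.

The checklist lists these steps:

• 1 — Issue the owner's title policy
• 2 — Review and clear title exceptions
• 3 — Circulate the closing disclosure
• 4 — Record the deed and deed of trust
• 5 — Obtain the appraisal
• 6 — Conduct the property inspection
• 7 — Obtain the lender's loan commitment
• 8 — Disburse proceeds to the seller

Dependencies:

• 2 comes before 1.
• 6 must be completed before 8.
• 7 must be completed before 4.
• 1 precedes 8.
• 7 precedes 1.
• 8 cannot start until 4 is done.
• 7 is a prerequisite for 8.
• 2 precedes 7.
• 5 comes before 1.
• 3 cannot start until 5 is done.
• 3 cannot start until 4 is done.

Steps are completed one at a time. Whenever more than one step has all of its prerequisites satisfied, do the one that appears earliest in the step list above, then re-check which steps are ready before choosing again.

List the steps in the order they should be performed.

2 5 6 7 1 4 3 8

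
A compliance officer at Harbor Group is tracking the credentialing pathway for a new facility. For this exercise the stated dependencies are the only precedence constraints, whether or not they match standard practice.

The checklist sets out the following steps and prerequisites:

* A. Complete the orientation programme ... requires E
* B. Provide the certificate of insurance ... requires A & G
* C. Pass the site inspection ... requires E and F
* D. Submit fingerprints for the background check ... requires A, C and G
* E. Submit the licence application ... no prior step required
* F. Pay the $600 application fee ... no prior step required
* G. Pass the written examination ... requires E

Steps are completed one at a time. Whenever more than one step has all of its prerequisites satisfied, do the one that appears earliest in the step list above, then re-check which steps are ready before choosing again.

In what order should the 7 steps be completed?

E and F have no prerequisites; E is listed earlier, so E is first.
A and G now also ready, so the ready set is {A, F, G}; A is listed earlier → A.
Ready: F and G. F is listed earlier → F.
Ready: C and G. C is listed earlier → C.
G needed E, now all done → G.
Now B and D have their prerequisites met. B is listed earlier, so B next.
D is the only step now ready → D.

E A F C G B D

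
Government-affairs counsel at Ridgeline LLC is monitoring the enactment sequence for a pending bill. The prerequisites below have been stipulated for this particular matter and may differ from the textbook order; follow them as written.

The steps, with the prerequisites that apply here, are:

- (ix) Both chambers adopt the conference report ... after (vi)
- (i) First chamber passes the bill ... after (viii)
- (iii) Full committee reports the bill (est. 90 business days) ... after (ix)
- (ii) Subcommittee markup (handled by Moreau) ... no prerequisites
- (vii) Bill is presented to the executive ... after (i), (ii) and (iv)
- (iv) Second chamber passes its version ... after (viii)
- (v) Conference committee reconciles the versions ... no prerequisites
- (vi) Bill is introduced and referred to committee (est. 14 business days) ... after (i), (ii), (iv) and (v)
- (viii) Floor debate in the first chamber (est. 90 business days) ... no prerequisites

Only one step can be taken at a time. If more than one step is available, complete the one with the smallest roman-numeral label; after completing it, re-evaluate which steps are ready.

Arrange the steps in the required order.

Nothing is required for (ii), (v) and (viii). (ii) has the earlier label → (ii) first.
Now (v) and (viii) have their prerequisites met. (v) has the earlier label, so (v) next.
That leaves (viii) as the only ready step → (viii).
(i) and (iv) are both available; (i) has the earlier label → (i).
(iv) needed (viii), now all done → (iv).
Ready: (vi) and (vii). (vi) has the earlier label → (vi).
(vii) and (ix) are both available; (vii) has the earlier label → (vii).
That leaves (ix) as the only ready step → (ix).
(iii) is the only step now ready → (iii).

(ii), (v), (viii), (i), (iv), (vi), (vii), (ix), (iii)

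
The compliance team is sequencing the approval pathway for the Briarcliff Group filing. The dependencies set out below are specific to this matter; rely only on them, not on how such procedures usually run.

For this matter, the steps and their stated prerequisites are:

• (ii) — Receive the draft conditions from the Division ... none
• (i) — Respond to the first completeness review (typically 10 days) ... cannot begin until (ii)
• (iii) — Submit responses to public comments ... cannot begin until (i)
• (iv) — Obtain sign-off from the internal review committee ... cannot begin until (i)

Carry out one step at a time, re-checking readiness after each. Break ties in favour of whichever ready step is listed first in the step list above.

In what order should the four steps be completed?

(ii) → (i) → (iii) → (iv)

(ii) has no prerequisites → (ii) first.
Next only (i) has its prerequisites met → (i).
Now (iii) and (iv) have their prerequisites met. (iii) is listed earlier, so (iii) next.
(iv) needed (i), now all done → (iv).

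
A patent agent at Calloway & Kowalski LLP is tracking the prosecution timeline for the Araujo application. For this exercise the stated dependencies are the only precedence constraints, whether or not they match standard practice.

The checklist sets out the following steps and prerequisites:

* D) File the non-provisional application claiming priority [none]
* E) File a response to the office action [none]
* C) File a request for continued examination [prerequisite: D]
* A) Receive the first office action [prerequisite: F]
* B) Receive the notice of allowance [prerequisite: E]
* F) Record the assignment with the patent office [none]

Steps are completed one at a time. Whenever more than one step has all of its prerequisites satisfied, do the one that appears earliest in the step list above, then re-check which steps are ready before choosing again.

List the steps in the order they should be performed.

D, E and F have no prerequisites; D is listed earlier, so D is first.
Ready: E, C and F. E is listed earlier → E.
B now also ready, so the ready set is {C, B, F}; C is listed earlier → C.
Now B and F have their prerequisites met. B is listed earlier, so B next.
Next only F has its prerequisites met → F.
That leaves A as the only ready step → A.

D → E → C → B → F → A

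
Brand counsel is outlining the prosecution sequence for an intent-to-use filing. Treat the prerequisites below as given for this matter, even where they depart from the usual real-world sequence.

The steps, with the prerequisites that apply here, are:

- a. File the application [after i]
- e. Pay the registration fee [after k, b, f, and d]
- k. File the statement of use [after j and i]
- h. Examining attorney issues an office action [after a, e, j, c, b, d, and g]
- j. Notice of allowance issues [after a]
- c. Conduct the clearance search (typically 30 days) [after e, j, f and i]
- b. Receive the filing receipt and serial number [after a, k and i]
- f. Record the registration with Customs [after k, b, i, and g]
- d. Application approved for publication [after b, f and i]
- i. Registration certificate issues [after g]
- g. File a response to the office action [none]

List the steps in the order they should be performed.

g is the only step with nothing outstanding, so it goes first.
i needed g, now all done → i.
a is the only step now ready → a.
j needed a, now all done → j.
k is the only step now ready → k.
Next only b has its prerequisites met → b.
That leaves f as the only ready step → f.
Next only d has its prerequisites met → d.
Next only e has its prerequisites met → e.
c needed e, j, f and i, now all done → c.
That leaves h as the only ready step → h.

g, i, a, j, k, b, f, d, e, c, h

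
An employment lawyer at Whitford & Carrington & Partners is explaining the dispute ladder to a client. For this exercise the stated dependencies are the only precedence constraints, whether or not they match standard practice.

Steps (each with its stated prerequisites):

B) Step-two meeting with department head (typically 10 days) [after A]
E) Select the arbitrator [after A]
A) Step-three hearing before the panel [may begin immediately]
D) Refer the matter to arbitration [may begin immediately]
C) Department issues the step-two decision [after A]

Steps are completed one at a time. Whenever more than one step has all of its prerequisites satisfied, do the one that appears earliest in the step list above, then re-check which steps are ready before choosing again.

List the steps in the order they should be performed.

A → B → E → D → C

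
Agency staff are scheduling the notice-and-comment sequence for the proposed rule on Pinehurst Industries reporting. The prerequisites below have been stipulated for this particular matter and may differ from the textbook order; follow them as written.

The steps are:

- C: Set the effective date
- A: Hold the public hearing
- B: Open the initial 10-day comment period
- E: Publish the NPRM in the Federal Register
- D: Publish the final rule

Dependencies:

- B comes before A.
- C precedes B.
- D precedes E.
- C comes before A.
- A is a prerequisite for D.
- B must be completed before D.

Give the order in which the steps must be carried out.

C, B, A, D, E

C has no prerequisites → C first.
B needed C, now all done → B.
That leaves A as the only ready step → A.
D is the only step now ready → D.
E needed D, now all done → E.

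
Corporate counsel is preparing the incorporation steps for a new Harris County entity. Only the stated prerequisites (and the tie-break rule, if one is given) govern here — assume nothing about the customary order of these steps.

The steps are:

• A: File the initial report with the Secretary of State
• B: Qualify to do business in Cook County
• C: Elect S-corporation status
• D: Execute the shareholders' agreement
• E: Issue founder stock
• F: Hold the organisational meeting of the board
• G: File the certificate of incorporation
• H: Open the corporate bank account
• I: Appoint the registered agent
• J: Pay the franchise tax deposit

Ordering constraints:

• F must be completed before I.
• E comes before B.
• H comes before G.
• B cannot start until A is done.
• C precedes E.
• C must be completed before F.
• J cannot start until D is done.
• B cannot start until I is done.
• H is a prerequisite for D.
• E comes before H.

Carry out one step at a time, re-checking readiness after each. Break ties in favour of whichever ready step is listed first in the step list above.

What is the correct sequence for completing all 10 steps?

A and C have no prerequisites; A is listed earlier, so A is first.
That leaves C as the only ready step → C.
Now E and F have their prerequisites met. E is listed earlier, so E next.
Ready: F and H. F is listed earlier → F.
I now also ready, so the ready set is {H, I}; H is listed earlier → H.
D and G now also ready, so the ready set is {D, G, I}; D is listed earlier → D.
Ready: G, I and J. G is listed earlier → G.
Now I and J have their prerequisites met. I is listed earlier, so I next.
B now also ready, so the ready set is {B, J}; B is listed earlier → B.
J needed D, now all done → J.

A C E F H D G I B J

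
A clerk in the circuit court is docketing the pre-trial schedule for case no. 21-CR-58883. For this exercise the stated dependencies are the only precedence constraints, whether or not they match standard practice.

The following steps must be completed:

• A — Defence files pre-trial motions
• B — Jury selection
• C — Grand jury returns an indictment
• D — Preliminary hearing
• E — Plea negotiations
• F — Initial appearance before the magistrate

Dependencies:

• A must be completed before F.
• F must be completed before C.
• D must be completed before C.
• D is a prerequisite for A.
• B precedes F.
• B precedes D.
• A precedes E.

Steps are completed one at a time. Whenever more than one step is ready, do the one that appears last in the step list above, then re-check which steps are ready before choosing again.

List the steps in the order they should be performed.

B, D, A, F, E, C

B has no prerequisites → B first.
D is the only step now ready → D.
A needed D, now all done → A.
F and E are both available; F is listed later → F.
Ready: E and C. E is listed later → E.
That leaves C as the only ready step → C.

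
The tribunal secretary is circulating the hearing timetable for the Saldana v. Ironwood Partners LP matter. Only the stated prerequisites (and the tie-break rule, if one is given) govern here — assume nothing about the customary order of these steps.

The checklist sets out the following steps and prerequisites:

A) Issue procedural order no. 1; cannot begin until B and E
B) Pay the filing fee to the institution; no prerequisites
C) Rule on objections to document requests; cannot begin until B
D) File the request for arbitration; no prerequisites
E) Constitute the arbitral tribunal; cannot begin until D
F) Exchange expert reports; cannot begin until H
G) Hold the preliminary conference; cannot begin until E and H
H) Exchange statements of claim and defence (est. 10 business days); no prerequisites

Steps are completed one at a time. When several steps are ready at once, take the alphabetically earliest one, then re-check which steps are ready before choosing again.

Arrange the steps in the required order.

B, D and H have no prerequisites; B has the earlier label, so B is first.
C, D and H are all available; C has the earlier label → C.
D and H are both available; D has the earlier label → D.
E now also ready, so the ready set is {E, H}; E has the earlier label → E.
A and H are both available; A has the earlier label → A.
Next only H has its prerequisites met → H.
Ready: F and G. F has the earlier label → F.
Next only G has its prerequisites met → G.

B, C, D, E, A, H, F, G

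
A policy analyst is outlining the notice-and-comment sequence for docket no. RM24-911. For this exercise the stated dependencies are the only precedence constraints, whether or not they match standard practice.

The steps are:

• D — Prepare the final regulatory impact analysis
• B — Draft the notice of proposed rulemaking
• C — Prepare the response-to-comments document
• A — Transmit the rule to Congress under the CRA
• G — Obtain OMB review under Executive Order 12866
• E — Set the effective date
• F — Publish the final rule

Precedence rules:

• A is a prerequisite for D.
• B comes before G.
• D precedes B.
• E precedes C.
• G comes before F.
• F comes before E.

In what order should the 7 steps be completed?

A is the only step with nothing outstanding, so it goes first.
Next only D has its prerequisites met → D.
Next only B has its prerequisites met → B.
Next only G has its prerequisites met → G.
F needed G, now all done → F.
E is the only step now ready → E.
C needed E, now all done → C.

A, D, B, G, F, E, C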